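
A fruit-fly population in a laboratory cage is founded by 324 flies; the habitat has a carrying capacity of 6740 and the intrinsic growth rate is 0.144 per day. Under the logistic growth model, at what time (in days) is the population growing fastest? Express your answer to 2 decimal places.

Logistic growth is fastest at N = K/2 = 3370.
A = (K − N₀)/N₀ = 19.802. Set K/(1 + A·e^(−rt)) = K/2 → A·e^(−rt) = 1.
e^(−0.144t) = 1/19.802 = 0.0504988, so t = ln(19.802)/0.144 = 2.9858/0.144 = 20.735.

20.73 days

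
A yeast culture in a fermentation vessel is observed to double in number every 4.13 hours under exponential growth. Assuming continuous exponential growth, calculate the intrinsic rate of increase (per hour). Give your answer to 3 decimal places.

0.168 per hour

r = ln(2)/t_d = 0.6931/4.13 = 0.16783.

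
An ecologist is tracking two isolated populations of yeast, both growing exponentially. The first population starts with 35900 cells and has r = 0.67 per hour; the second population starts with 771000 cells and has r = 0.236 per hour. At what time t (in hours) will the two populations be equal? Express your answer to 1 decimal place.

Set 35900·e^(0.67t) = 771000·e^(0.236t).
e^((0.67 − 0.236)t) = 771000/35900 → e^(0.434·t) = 21.476.
0.434·t = ln(21.476) = 3.067, so t = 3.067/0.434 = 7.0667.

7.1 hours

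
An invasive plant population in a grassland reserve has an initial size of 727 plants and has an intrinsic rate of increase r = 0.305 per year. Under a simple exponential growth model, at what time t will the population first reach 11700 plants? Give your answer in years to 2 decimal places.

9.11 years

Set N₀·e^(rt) = 11700: e^(0.305·t) = 11700/727 = 16.094.
0.305·t = ln(16.094) = 2.7784, so t = 2.7784/0.305 = 9.1096.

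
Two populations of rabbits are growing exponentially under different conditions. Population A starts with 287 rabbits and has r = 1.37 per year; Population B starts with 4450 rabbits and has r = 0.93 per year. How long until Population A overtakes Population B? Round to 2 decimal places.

6.23 years

Set 287·e^(1.37t) = 4450·e^(0.93t).
e^((1.37 − 0.93)t) = 4450/287 → e^(0.44·t) = 15.505.
0.44·t = ln(15.505) = 2.7412, so t = 2.7412/0.44 = 6.2299.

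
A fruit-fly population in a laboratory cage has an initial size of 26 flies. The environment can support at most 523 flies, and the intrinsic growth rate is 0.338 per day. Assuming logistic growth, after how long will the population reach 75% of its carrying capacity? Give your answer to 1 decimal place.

A = (K − N₀)/N₀ = (523 − 26)/26 = 19.115.
Solve 523/(1 + 19.115·e^(−0.338t)) = 392.25: 1 + 19.115·e^(−0.338t) = 1.3333, so e^(−0.338t) = 0.017438.
−0.338·t = ln(0.017438) = -4.0491, so t = 4.0491/0.338 = 11.98.

12.0 days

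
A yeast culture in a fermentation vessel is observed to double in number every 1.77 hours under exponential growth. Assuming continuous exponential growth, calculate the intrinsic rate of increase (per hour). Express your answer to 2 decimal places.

0.39 per hour

r = ln(2)/t_d = 0.6931/1.77 = 0.39161.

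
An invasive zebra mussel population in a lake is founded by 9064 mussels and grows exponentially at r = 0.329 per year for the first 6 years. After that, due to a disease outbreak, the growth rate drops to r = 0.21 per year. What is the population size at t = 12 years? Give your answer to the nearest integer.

Phase 1: N(6) = 9064·e^(0.329×6) = 9064·e^1.974 = 65255.5.
Phase 2 runs for 12 − 6 = 6 years at r = 0.21.
N(12) = 65255.5·e^(0.21×6) = 65255.5·e^1.26 = 230053.

230053 mussels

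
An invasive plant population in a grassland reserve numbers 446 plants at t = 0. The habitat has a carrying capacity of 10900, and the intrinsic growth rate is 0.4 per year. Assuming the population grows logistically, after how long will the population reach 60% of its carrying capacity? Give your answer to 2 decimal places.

A = (K − N₀)/N₀ = (10900 − 446)/446 = 23.439.
Solve 10900/(1 + 23.439·e^(−0.4t)) = 6540: 1 + 23.439·e^(−0.4t) = 1.6667, so e^(−0.4t) = 0.0284421.
−0.4·t = ln(0.0284421) = -3.5599, so t = 3.5599/0.4 = 8.8997.

8.90 years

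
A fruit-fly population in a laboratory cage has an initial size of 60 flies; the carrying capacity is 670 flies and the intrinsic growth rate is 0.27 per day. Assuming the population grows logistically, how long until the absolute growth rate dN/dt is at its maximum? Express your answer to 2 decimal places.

Logistic growth is fastest at N = K/2 = 335.
A = (K − N₀)/N₀ = 10.167. Set K/(1 + A·e^(−rt)) = K/2 → A·e^(−rt) = 1.
e^(−0.27t) = 1/10.167 = 0.0983607, so t = ln(10.167)/0.27 = 2.3191/0.27 = 8.5893.

8.59 days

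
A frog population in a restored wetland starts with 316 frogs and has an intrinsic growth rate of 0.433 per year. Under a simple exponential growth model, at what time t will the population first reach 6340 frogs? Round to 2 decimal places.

6.93 years

Set N₀·e^(rt) = 6340: e^(0.433·t) = 6340/316 = 20.063.
0.433·t = ln(20.063) = 2.9989, so t = 2.9989/0.433 = 6.9258.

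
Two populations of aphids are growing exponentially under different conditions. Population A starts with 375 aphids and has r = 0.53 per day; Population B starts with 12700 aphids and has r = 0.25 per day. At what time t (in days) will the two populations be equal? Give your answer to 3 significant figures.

12.6 days

Set 375·e^(0.53t) = 12700·e^(0.25t).
e^((0.53 − 0.25)t) = 12700/375 → e^(0.28·t) = 33.867.
0.28·t = ln(33.867) = 3.5224, so t = 3.5224/0.28 = 12.58.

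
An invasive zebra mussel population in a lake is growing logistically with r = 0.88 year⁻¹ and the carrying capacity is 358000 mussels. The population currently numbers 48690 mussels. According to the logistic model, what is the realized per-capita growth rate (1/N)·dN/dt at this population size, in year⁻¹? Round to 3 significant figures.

(1/N)·dN/dt = r(1 − N/K) = 0.88 × (1 − 48690/358000).
= 0.88 × 0.86399 = 0.76032.

0.760 per year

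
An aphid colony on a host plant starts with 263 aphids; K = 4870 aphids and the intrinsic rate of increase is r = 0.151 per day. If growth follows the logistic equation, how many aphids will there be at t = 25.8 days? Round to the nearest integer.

A = (K − N₀)/N₀ = (4870 − 263)/263 = 17.517.
N(t) = K/(1 + A·e^(−rt)) = 4870/(1 + 17.517×e^(−0.151×25.8)).
e^(−3.896) = 0.020327; denominator = 1 + 17.517×0.020327 = 1.3561.
N = 4870/1.3561 = 3591.25.

3591 aphids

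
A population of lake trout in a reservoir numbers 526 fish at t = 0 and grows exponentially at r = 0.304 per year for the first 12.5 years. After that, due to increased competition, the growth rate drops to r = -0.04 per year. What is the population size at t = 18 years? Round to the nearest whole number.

Phase 1: N(12.5) = 526·e^(0.304×12.5) = 526·e^3.8 = 23512.8.
Phase 2 runs for 18 − 12.5 = 5.5 years at r = -0.04.
N(18) = 23512.8·e^(-0.04×5.5) = 23512.8·e^-0.22 = 18869.5.

18869 fish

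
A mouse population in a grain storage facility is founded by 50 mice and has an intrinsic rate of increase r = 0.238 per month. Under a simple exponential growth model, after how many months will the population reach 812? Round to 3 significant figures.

11.7 months

Set N₀·e^(rt) = 812: e^(0.238·t) = 812/50 = 16.24.
0.238·t = ln(16.24) = 2.7875, so t = 2.7875/0.238 = 11.712.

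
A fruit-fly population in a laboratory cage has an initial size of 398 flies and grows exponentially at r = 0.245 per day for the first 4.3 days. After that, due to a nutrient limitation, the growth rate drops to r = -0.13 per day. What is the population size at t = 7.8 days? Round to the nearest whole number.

Phase 1: N(4.3) = 398·e^(0.245×4.3) = 398·e^1.053 = 1141.33.
Phase 2 runs for 7.8 − 4.3 = 3.5 days at r = -0.13.
N(7.8) = 1141.33·e^(-0.13×3.5) = 1141.33·e^-0.455 = 724.116.

724 flies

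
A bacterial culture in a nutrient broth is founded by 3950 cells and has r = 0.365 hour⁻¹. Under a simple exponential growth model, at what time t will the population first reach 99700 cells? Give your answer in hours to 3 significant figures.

8.85 hours

Set N₀·e^(rt) = 99700: e^(0.365·t) = 99700/3950 = 25.241.
0.365·t = ln(25.241) = 3.2285, so t = 3.2285/0.365 = 8.8451.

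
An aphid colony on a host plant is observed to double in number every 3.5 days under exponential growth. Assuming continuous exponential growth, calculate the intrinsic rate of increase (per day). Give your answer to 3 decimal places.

0.198 per day

r = ln(2)/t_d = 0.6931/3.5 = 0.19804.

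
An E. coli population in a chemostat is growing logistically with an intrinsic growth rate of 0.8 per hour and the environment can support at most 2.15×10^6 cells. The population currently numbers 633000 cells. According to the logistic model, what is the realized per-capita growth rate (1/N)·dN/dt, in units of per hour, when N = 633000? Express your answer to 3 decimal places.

0.564 per hour

(1/N)·dN/dt = r(1 − N/K) = 0.8 × (1 − 633000/2.15×10^6).
= 0.8 × 0.70558 = 0.56447.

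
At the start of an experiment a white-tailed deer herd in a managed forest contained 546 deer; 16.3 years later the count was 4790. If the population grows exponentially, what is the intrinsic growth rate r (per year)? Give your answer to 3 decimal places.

0.133 per year

From N(t) = N₀·e^(rt): e^(r·16.3) = 4790/546 = 8.7729.
r·16.3 = ln(8.7729) = 2.1717, so r = 2.1717/16.3 = 0.13323.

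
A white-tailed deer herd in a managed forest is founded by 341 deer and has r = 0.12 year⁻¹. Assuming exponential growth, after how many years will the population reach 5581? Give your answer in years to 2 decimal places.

23.29 years

Set N₀·e^(rt) = 5581: e^(0.12·t) = 5581/341 = 16.367.
0.12·t = ln(16.367) = 2.7952, so t = 2.7952/0.12 = 23.294.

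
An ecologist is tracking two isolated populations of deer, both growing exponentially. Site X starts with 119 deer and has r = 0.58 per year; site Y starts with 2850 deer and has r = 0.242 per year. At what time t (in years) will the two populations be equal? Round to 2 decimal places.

9.40 years

Set 119·e^(0.58t) = 2850·e^(0.242t).
e^((0.58 − 0.242)t) = 2850/119 → e^(0.338·t) = 23.95.
0.338·t = ln(23.95) = 3.176, so t = 3.176/0.338 = 9.3963.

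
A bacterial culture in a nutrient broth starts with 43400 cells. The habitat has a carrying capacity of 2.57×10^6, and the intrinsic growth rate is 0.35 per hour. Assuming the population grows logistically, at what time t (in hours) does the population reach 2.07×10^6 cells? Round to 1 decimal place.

A = (K − N₀)/N₀ = (2.57×10^6 − 43400)/43400 = 58.217.
Solve 2.57×10^6/(1 + 58.217·e^(−0.35t)) = 2.07×10^6: 1 + 58.217·e^(−0.35t) = 1.2415, so e^(−0.35t) = 0.00414909.
−0.35·t = ln(0.00414909) = -5.4849, so t = 5.4849/0.35 = 15.671.

15.7 hours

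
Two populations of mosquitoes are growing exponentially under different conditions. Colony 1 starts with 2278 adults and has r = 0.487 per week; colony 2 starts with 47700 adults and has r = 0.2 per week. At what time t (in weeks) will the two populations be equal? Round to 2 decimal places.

Set 2278·e^(0.487t) = 47700·e^(0.2t).
e^((0.487 − 0.2)t) = 47700/2278 → e^(0.287·t) = 20.939.
0.287·t = ln(20.939) = 3.0416, so t = 3.0416/0.287 = 10.598.

10.60 weeks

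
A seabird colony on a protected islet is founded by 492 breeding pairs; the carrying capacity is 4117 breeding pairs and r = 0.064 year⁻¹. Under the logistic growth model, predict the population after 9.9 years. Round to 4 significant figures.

838.5 breeding pairs

A = (K − N₀)/N₀ = (4117 − 492)/492 = 7.3679.
N(t) = K/(1 + A·e^(−rt)) = 4117/(1 + 7.3679×e^(−0.064×9.9)).
e^(−0.6336) = 0.53068; denominator = 1 + 7.3679×0.53068 = 4.91.
N = 4117/4.91 = 838.497.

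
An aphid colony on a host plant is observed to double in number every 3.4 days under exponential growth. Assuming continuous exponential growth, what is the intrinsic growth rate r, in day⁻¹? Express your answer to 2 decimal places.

0.20 per day

r = ln(2)/t_d = 0.6931/3.4 = 0.20387.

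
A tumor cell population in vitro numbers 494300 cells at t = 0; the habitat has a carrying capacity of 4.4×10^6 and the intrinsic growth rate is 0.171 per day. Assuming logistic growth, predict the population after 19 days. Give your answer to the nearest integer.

3367312 cells

A = (K − N₀)/N₀ = (4.4×10^6 − 494300)/494300 = 7.9015.
N(t) = K/(1 + A·e^(−rt)) = 4.4×10^6/(1 + 7.9015×e^(−0.171×19)).
e^(−3.249) = 0.038813; denominator = 1 + 7.9015×0.038813 = 1.3067.
N = 4.4×10^6/1.3067 = 3.367312×10^6.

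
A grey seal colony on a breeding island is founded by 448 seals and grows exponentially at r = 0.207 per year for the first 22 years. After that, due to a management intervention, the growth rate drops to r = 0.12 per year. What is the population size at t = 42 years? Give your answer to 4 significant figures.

469200 seals

Phase 1: N(22) = 448·e^(0.207×22) = 448·e^4.554 = 42565.2.
Phase 2 runs for 42 − 22 = 20 years at r = 0.12.
N(42) = 42565.2·e^(0.12×20) = 42565.2·e^2.4 = 469204.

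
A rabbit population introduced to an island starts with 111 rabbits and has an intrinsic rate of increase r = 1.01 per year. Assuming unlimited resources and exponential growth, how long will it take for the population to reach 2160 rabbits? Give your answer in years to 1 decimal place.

2.9 years

Set N₀·e^(rt) = 2160: e^(1.01·t) = 2160/111 = 19.459.
1.01·t = ln(19.459) = 2.9683, so t = 2.9683/1.01 = 2.9389.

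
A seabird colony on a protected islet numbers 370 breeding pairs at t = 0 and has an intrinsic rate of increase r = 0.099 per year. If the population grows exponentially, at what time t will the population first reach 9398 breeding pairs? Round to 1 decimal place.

32.7 years

Set N₀·e^(rt) = 9398: e^(0.099·t) = 9398/370 = 25.4.
0.099·t = ln(25.4) = 3.2347, so t = 3.2347/0.099 = 32.674.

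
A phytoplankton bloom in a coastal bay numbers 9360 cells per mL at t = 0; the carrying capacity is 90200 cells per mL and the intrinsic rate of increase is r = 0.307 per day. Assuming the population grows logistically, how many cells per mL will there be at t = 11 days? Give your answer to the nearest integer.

A = (K − N₀)/N₀ = (90200 − 9360)/9360 = 8.6368.
N(t) = K/(1 + A·e^(−rt)) = 90200/(1 + 8.6368×e^(−0.307×11)).
e^(−3.377) = 0.03415; denominator = 1 + 8.6368×0.03415 = 1.2949.
N = 90200/1.2949 = 69655.6.

69656 cells per mL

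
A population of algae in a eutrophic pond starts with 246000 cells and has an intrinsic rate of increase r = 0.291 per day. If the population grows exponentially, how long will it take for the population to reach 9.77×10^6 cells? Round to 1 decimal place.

12.7 days

Set N₀·e^(rt) = 9.77×10^6: e^(0.291·t) = 9.77×10^6/246000 = 39.715.
0.291·t = ln(39.715) = 3.6817, so t = 3.6817/0.291 = 12.652.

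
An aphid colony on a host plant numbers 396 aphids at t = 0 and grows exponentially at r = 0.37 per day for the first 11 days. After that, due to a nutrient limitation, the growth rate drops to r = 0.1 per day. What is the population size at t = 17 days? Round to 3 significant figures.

Phase 1: N(11) = 396·e^(0.37×11) = 396·e^4.07 = 23188.6.
Phase 2 runs for 17 − 11 = 6 days at r = 0.1.
N(17) = 23188.6·e^(0.1×6) = 23188.6·e^0.6 = 42252.3.

42300 aphids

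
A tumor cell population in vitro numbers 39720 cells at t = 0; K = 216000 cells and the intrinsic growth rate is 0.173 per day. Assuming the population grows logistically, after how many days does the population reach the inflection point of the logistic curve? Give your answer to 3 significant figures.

8.61 days

Logistic growth is fastest at N = K/2 = 108000.
A = (K − N₀)/N₀ = 4.4381. Set K/(1 + A·e^(−rt)) = K/2 → A·e^(−rt) = 1.
e^(−0.173t) = 1/4.4381 = 0.225323, so t = ln(4.4381)/0.173 = 1.4902/0.173 = 8.614.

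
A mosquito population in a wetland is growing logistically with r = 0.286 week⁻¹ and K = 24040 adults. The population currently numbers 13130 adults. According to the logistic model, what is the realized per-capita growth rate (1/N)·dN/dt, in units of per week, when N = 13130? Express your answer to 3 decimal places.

(1/N)·dN/dt = r(1 − N/K) = 0.286 × (1 − 13130/24040).
= 0.286 × 0.45383 = 0.12979.

0.130 per week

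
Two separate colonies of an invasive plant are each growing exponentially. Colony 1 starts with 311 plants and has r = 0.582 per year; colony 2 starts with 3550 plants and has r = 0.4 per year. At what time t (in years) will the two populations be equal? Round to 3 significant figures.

Set 311·e^(0.582t) = 3550·e^(0.4t).
e^((0.582 − 0.4)t) = 3550/311 → e^(0.182·t) = 11.415.
0.182·t = ln(11.415) = 2.4349, so t = 2.4349/0.182 = 13.379.

13.4 years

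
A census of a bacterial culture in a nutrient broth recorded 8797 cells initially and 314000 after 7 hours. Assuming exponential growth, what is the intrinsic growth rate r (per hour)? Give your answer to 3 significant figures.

From N(t) = N₀·e^(rt): e^(r·7) = 314000/8797 = 35.694.
r·7 = ln(35.694) = 3.575, so r = 3.575/7 = 0.51071.

0.511 per hour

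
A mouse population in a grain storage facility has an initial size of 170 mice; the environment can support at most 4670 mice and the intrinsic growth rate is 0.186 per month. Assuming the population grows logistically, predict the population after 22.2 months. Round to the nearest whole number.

A = (K − N₀)/N₀ = (4670 − 170)/170 = 26.471.
N(t) = K/(1 + A·e^(−rt)) = 4670/(1 + 26.471×e^(−0.186×22.2)).
e^(−4.129) = 0.016096; denominator = 1 + 26.471×0.016096 = 1.4261.
N = 4670/1.4261 = 3274.75.

3275 mice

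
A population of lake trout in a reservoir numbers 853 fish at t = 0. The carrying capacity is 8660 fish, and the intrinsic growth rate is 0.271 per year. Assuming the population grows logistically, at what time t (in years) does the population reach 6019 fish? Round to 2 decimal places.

11.21 years

A = (K − N₀)/N₀ = (8660 − 853)/853 = 9.1524.
Solve 8660/(1 + 9.1524·e^(−0.271t)) = 6019: 1 + 9.1524·e^(−0.271t) = 1.4388, so e^(−0.271t) = 0.0479412.
−0.271·t = ln(0.0479412) = -3.0378, so t = 3.0378/0.271 = 11.21.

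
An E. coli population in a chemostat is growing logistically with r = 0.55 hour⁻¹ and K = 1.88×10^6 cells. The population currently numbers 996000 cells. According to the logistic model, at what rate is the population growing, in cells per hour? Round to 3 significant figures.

dN/dt = rN(1 − N/K) = 0.55 × 996000 × (1 − 996000/1.88×10^6).
1 − 996000/1.88×10^6 = 0.47021; dN/dt = 0.55 × 996000 × 0.47021 = 2.57583×10^5.

258000 cells per hour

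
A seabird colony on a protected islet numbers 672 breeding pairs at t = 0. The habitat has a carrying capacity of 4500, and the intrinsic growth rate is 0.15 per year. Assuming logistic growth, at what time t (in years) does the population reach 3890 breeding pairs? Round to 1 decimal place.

24.0 years

A = (K − N₀)/N₀ = (4500 − 672)/672 = 5.6964.
Solve 4500/(1 + 5.6964·e^(−0.15t)) = 3890: 1 + 5.6964·e^(−0.15t) = 1.1568, so e^(−0.15t) = 0.0275282.
−0.15·t = ln(0.0275282) = -3.5925, so t = 3.5925/0.15 = 23.95.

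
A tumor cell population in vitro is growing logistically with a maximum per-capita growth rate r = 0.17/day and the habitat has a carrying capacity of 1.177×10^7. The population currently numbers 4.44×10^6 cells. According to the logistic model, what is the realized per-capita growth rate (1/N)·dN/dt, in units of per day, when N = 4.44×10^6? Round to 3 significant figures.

0.106 per day

(1/N)·dN/dt = r(1 − N/K) = 0.17 × (1 − 4.44×10^6/1.177×10^7).
= 0.17 × 0.62277 = 0.10587.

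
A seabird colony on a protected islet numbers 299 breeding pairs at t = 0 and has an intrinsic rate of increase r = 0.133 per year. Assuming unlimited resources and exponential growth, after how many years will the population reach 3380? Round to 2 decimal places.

18.23 years

Set N₀·e^(rt) = 3380: e^(0.133·t) = 3380/299 = 11.304.
0.133·t = ln(11.304) = 2.4252, so t = 2.4252/0.133 = 18.234.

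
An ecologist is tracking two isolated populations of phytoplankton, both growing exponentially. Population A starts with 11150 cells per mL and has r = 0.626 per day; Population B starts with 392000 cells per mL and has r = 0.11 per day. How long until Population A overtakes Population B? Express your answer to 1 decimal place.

6.9 days

Set 11150·e^(0.626t) = 392000·e^(0.11t).
e^((0.626 − 0.11)t) = 392000/11150 → e^(0.516·t) = 35.157.
0.516·t = ln(35.157) = 3.5598, so t = 3.5598/0.516 = 6.8989.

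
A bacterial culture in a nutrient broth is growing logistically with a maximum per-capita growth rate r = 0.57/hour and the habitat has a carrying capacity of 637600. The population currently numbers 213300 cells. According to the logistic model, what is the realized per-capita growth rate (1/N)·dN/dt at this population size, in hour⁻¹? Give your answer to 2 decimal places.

0.38 per hour

(1/N)·dN/dt = r(1 − N/K) = 0.57 × (1 − 213300/637600).
= 0.57 × 0.66546 = 0.37931.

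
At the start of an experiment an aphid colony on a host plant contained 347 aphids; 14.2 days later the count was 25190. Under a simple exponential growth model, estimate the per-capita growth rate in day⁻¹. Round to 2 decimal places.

From N(t) = N₀·e^(rt): e^(r·14.2) = 25190/347 = 72.594.
r·14.2 = ln(72.594) = 4.2849, so r = 4.2849/14.2 = 0.30175.

0.30 per day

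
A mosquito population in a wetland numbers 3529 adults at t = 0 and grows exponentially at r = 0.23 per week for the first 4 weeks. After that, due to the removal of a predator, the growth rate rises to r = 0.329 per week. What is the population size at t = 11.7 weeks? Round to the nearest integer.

111532 adults

Phase 1: N(4) = 3529·e^(0.23×4) = 3529·e^0.92 = 8855.29.
Phase 2 runs for 11.7 − 4 = 7.7 weeks at r = 0.329.
N(11.7) = 8855.29·e^(0.329×7.7) = 8855.29·e^2.533 = 111532.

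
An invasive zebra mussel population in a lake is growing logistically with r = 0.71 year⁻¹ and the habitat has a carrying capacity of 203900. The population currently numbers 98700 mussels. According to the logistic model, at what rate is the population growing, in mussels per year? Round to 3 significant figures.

36200 mussels per year

dN/dt = rN(1 − N/K) = 0.71 × 98700 × (1 − 98700/203900).
1 − 98700/203900 = 0.51594; dN/dt = 0.71 × 98700 × 0.51594 = 36155.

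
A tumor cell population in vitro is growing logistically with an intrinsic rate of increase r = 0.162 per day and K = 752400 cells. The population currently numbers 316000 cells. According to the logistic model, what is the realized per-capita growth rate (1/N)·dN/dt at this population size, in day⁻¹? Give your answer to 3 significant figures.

(1/N)·dN/dt = r(1 − N/K) = 0.162 × (1 − 316000/752400).
= 0.162 × 0.58001 = 0.093962.

0.0940 per day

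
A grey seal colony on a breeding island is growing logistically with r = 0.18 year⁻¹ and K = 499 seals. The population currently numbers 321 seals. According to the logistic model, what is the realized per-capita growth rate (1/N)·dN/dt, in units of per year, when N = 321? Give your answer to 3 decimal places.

(1/N)·dN/dt = r(1 − N/K) = 0.18 × (1 − 321/499).
= 0.18 × 0.35671 = 0.064208.

0.064 per year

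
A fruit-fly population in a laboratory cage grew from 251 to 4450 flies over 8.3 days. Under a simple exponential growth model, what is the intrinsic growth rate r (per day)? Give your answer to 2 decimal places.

From N(t) = N₀·e^(rt): e^(r·8.3) = 4450/251 = 17.729.
r·8.3 = ln(17.729) = 2.8752, so r = 2.8752/8.3 = 0.34641.

0.35 per day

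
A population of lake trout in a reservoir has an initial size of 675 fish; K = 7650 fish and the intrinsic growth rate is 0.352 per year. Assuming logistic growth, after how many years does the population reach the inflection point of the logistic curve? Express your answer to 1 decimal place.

6.6 years

Logistic growth is fastest at N = K/2 = 3825.
A = (K − N₀)/N₀ = 10.333. Set K/(1 + A·e^(−rt)) = K/2 → A·e^(−rt) = 1.
e^(−0.352t) = 1/10.333 = 0.0967742, so t = ln(10.333)/0.352 = 2.3354/0.352 = 6.6346.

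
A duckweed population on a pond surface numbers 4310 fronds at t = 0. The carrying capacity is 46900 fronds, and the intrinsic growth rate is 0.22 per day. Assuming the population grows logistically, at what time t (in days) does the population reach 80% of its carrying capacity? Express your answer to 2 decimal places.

16.71 days

A = (K − N₀)/N₀ = (46900 − 4310)/4310 = 9.8817.
Solve 46900/(1 + 9.8817·e^(−0.22t)) = 37520: 1 + 9.8817·e^(−0.22t) = 1.25, so e^(−0.22t) = 0.0252994.
−0.22·t = ln(0.0252994) = -3.677, so t = 3.677/0.22 = 16.714.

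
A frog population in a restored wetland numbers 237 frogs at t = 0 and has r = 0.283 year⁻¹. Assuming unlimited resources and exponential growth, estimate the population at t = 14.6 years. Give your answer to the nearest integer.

N(t) = N₀·e^(rt) = 237 × e^(0.283×14.6) = 237 × e^4.132.
e^4.132 ≈ 62.29, so N ≈ 237 × 62.29 = 14762.7.

14763 frogs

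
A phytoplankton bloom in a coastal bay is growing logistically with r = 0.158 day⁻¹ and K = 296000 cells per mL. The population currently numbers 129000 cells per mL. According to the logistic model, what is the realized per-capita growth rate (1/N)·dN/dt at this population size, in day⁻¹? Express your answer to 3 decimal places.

(1/N)·dN/dt = r(1 − N/K) = 0.158 × (1 − 129000/296000).
= 0.158 × 0.56419 = 0.089142.

0.089 per day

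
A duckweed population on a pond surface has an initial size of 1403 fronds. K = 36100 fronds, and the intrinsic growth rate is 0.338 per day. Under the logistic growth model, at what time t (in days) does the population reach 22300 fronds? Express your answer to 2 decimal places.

A = (K − N₀)/N₀ = (36100 − 1403)/1403 = 24.731.
Solve 36100/(1 + 24.731·e^(−0.338t)) = 22300: 1 + 24.731·e^(−0.338t) = 1.6188, so e^(−0.338t) = 0.025023.
−0.338·t = ln(0.025023) = -3.688, so t = 3.688/0.338 = 10.911.

10.91 days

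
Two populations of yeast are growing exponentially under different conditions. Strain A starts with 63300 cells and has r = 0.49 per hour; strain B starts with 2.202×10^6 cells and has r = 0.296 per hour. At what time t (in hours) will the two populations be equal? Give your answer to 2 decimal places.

Set 63300·e^(0.49t) = 2.202×10^6·e^(0.296t).
e^((0.49 − 0.296)t) = 2.202×10^6/63300 → e^(0.194·t) = 34.787.
0.194·t = ln(34.787) = 3.5492, so t = 3.5492/0.194 = 18.295.

18.30 hours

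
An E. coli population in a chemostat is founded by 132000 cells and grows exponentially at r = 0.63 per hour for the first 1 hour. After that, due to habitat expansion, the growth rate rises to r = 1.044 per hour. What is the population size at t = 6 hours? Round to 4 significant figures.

45830000 cells

Phase 1: N(1) = 132000·e^(0.63×1) = 132000·e^0.63 = 247845.
Phase 2 runs for 6 − 1 = 5 hours at r = 1.044.
N(6) = 247845·e^(1.044×5) = 247845·e^5.22 = 4.583494×10^7.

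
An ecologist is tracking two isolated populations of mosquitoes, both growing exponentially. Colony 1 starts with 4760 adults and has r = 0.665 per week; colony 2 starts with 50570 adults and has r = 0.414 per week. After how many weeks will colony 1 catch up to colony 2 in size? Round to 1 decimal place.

Set 4760·e^(0.665t) = 50570·e^(0.414t).
e^((0.665 − 0.414)t) = 50570/4760 → e^(0.251·t) = 10.624.
0.251·t = ln(10.624) = 2.3631, so t = 2.3631/0.251 = 9.4148.

9.4 weeks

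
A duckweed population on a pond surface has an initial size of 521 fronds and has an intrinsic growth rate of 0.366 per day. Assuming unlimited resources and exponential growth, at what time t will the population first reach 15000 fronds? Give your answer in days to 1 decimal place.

9.2 days

Set N₀·e^(rt) = 15000: e^(0.366·t) = 15000/521 = 28.791.
0.366·t = ln(28.791) = 3.3601, so t = 3.3601/0.366 = 9.1805.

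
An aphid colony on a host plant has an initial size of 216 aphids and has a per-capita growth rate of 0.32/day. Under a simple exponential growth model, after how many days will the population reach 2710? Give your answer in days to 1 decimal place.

Set N₀·e^(rt) = 2710: e^(0.32·t) = 2710/216 = 12.546.
0.32·t = ln(12.546) = 2.5294, so t = 2.5294/0.32 = 7.9045.

7.9 days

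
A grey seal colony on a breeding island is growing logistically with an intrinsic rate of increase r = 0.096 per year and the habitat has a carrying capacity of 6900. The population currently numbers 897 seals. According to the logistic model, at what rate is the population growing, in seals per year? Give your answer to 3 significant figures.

dN/dt = rN(1 − N/K) = 0.096 × 897 × (1 − 897/6900).
1 − 897/6900 = 0.87; dN/dt = 0.096 × 897 × 0.87 = 74.917.

74.9 seals per year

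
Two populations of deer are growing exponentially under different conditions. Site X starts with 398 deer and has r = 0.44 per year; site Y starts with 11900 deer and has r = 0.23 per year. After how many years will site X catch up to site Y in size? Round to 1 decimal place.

Set 398·e^(0.44t) = 11900·e^(0.23t).
e^((0.44 − 0.23)t) = 11900/398 → e^(0.21·t) = 29.899.
0.21·t = ln(29.899) = 3.3978, so t = 3.3978/0.21 = 16.18.

16.2 years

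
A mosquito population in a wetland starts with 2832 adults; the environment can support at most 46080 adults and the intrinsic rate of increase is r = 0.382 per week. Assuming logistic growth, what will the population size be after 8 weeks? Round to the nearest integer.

A = (K − N₀)/N₀ = (46080 − 2832)/2832 = 15.271.
N(t) = K/(1 + A·e^(−rt)) = 46080/(1 + 15.271×e^(−0.382×8)).
e^(−3.056) = 0.047076; denominator = 1 + 15.271×0.047076 = 1.7189.
N = 46080/1.7189 = 26807.8.

26808 adults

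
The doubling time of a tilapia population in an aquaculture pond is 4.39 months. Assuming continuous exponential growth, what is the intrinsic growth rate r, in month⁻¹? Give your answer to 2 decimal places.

0.16 per month

r = ln(2)/t_d = 0.6931/4.39 = 0.15789.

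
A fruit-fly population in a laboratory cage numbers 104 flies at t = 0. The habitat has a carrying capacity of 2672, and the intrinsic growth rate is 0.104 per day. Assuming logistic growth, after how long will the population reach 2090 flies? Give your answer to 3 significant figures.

43.1 days

A = (K − N₀)/N₀ = (2672 − 104)/104 = 24.692.
Solve 2672/(1 + 24.692·e^(−0.104t)) = 2090: 1 + 24.692·e^(−0.104t) = 1.2785, so e^(−0.104t) = 0.0112776.
−0.104·t = ln(0.0112776) = -4.4849, so t = 4.4849/0.104 = 43.124.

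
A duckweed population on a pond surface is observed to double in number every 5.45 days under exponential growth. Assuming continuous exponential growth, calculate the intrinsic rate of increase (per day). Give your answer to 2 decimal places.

0.13 per day

r = ln(2)/t_d = 0.6931/5.45 = 0.12718.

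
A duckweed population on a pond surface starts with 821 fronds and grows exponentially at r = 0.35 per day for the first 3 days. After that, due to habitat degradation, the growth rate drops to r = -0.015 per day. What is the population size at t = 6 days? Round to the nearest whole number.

2243 fronds

Phase 1: N(3) = 821·e^(0.35×3) = 821·e^1.05 = 2346.13.
Phase 2 runs for 6 − 3 = 3 days at r = -0.015.
N(6) = 2346.13·e^(-0.015×3) = 2346.13·e^-0.045 = 2242.9.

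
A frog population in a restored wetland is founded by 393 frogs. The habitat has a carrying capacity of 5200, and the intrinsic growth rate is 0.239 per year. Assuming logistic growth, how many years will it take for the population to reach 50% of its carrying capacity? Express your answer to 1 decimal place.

10.5 years

A = (K − N₀)/N₀ = (5200 − 393)/393 = 12.232.
Solve 5200/(1 + 12.232·e^(−0.239t)) = 2600: 1 + 12.232·e^(−0.239t) = 2, so e^(−0.239t) = 0.0817558.
−0.239·t = ln(0.0817558) = -2.504, so t = 2.504/0.239 = 10.477.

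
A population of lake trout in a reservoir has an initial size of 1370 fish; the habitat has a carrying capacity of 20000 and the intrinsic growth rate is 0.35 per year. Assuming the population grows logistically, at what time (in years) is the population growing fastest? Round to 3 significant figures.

Logistic growth is fastest at N = K/2 = 10000.
A = (K − N₀)/N₀ = 13.599. Set K/(1 + A·e^(−rt)) = K/2 → A·e^(−rt) = 1.
e^(−0.35t) = 1/13.599 = 0.0735373, so t = ln(13.599)/0.35 = 2.61/0.35 = 7.457.

7.46 years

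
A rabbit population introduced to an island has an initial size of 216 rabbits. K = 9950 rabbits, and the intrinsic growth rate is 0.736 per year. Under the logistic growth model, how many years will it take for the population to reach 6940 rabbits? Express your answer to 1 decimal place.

A = (K − N₀)/N₀ = (9950 − 216)/216 = 45.065.
Solve 9950/(1 + 45.065·e^(−0.736t)) = 6940: 1 + 45.065·e^(−0.736t) = 1.4337, so e^(−0.736t) = 0.00962431.
−0.736·t = ln(0.00962431) = -4.6435, so t = 4.6435/0.736 = 6.3091.

6.3 years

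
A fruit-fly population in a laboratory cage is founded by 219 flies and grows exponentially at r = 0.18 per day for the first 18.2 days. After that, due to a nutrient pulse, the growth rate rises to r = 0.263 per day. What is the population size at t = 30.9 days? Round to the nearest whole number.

163599 flies

Phase 1: N(18.2) = 219·e^(0.18×18.2) = 219·e^3.276 = 5796.86.
Phase 2 runs for 30.9 − 18.2 = 12.7 days at r = 0.263.
N(30.9) = 5796.86·e^(0.263×12.7) = 5796.86·e^3.34 = 163599.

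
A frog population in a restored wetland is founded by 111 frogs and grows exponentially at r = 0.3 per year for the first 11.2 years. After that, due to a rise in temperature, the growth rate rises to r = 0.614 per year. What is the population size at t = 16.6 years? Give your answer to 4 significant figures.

88000 frogs

Phase 1: N(11.2) = 111·e^(0.3×11.2) = 111·e^3.36 = 3195.6.
Phase 2 runs for 16.6 − 11.2 = 5.4 years at r = 0.614.
N(16.6) = 3195.6·e^(0.614×5.4) = 3195.6·e^3.316 = 88003.4.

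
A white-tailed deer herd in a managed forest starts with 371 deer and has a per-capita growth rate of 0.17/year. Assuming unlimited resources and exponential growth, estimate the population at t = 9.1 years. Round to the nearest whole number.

N(t) = N₀·e^(rt) = 371 × e^(0.17×9.1) = 371 × e^1.547.
e^1.547 ≈ 4.6974, so N ≈ 371 × 4.6974 = 1742.72.

1743 deer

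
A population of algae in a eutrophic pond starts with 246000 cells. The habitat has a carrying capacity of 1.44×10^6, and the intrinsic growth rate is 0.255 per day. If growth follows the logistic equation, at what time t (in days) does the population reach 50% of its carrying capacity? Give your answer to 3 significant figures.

6.20 days

A = (K − N₀)/N₀ = (1.44×10^6 − 246000)/246000 = 4.8537.
Solve 1.44×10^6/(1 + 4.8537·e^(−0.255t)) = 720000: 1 + 4.8537·e^(−0.255t) = 2, so e^(−0.255t) = 0.20603.
−0.255·t = ln(0.20603) = -1.5797, so t = 1.5797/0.255 = 6.195.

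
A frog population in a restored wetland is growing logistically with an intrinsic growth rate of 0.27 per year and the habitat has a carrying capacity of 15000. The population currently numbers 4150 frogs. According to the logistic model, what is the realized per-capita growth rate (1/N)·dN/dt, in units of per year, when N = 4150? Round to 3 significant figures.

(1/N)·dN/dt = r(1 − N/K) = 0.27 × (1 − 4150/15000).
= 0.27 × 0.72333 = 0.1953.

0.195 per year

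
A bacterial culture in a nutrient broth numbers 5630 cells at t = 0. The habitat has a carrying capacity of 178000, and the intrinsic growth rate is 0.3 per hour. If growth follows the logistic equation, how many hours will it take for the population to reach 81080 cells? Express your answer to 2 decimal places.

A = (K − N₀)/N₀ = (178000 − 5630)/5630 = 30.616.
Solve 178000/(1 + 30.616·e^(−0.3t)) = 81080: 1 + 30.616·e^(−0.3t) = 2.1954, so e^(−0.3t) = 0.0390433.
−0.3·t = ln(0.0390433) = -3.2431, so t = 3.2431/0.3 = 10.81.

10.81 hours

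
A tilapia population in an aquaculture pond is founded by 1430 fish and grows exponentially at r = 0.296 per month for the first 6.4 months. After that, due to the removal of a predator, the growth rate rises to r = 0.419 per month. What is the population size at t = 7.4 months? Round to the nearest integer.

14455 fish

Phase 1: N(6.4) = 1430·e^(0.296×6.4) = 1430·e^1.894 = 9507.44.
Phase 2 runs for 7.4 − 6.4 = 1 months at r = 0.419.
N(7.4) = 9507.44·e^(0.419×1) = 9507.44·e^0.419 = 14455.5.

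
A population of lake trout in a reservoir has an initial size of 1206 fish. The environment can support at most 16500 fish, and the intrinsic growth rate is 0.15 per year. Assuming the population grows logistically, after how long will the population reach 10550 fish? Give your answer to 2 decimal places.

20.75 years

A = (K − N₀)/N₀ = (16500 − 1206)/1206 = 12.682.
Solve 16500/(1 + 12.682·e^(−0.15t)) = 10550: 1 + 12.682·e^(−0.15t) = 1.564, so e^(−0.15t) = 0.0444724.
−0.15·t = ln(0.0444724) = -3.1129, so t = 3.1129/0.15 = 20.753.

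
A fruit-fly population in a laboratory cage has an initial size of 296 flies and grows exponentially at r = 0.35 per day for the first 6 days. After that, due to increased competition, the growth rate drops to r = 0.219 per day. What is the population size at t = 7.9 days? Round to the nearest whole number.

3665 flies

Phase 1: N(6) = 296·e^(0.35×6) = 296·e^2.1 = 2417.19.
Phase 2 runs for 7.9 − 6 = 1.9 days at r = 0.219.
N(7.9) = 2417.19·e^(0.219×1.9) = 2417.19·e^0.4161 = 3664.54.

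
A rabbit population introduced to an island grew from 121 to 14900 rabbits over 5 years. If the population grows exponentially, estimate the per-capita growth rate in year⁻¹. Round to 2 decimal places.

From N(t) = N₀·e^(rt): e^(r·5) = 14900/121 = 123.14.
r·5 = ln(123.14) = 4.8133, so r = 4.8133/5 = 0.96267.

0.96 per year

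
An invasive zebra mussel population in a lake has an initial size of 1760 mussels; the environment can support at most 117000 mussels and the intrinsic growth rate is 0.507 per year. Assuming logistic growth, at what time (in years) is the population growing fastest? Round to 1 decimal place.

8.2 years

Logistic growth is fastest at N = K/2 = 58500.
A = (K − N₀)/N₀ = 65.477. Set K/(1 + A·e^(−rt)) = K/2 → A·e^(−rt) = 1.
e^(−0.507t) = 1/65.477 = 0.0152725, so t = ln(65.477)/0.507 = 4.1817/0.507 = 8.2479.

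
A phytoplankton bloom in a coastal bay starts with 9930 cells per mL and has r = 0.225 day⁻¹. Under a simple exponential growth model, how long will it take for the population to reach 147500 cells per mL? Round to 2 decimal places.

Set N₀·e^(rt) = 147500: e^(0.225·t) = 147500/9930 = 14.854.
0.225·t = ln(14.854) = 2.6983, so t = 2.6983/0.225 = 11.992.

11.99 days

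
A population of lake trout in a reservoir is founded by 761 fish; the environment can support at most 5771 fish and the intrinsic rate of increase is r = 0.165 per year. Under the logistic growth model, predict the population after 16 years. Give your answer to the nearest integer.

3926 fish

A = (K − N₀)/N₀ = (5771 − 761)/761 = 6.5834.
N(t) = K/(1 + A·e^(−rt)) = 5771/(1 + 6.5834×e^(−0.165×16)).
e^(−2.64) = 0.071361; denominator = 1 + 6.5834×0.071361 = 1.4698.
N = 5771/1.4698 = 3926.38.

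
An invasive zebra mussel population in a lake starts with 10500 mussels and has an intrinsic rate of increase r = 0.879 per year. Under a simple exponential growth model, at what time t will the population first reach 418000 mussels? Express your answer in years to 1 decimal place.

Set N₀·e^(rt) = 418000: e^(0.879·t) = 418000/10500 = 39.81.
0.879·t = ln(39.81) = 3.6841, so t = 3.6841/0.879 = 4.1912.

4.2 years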